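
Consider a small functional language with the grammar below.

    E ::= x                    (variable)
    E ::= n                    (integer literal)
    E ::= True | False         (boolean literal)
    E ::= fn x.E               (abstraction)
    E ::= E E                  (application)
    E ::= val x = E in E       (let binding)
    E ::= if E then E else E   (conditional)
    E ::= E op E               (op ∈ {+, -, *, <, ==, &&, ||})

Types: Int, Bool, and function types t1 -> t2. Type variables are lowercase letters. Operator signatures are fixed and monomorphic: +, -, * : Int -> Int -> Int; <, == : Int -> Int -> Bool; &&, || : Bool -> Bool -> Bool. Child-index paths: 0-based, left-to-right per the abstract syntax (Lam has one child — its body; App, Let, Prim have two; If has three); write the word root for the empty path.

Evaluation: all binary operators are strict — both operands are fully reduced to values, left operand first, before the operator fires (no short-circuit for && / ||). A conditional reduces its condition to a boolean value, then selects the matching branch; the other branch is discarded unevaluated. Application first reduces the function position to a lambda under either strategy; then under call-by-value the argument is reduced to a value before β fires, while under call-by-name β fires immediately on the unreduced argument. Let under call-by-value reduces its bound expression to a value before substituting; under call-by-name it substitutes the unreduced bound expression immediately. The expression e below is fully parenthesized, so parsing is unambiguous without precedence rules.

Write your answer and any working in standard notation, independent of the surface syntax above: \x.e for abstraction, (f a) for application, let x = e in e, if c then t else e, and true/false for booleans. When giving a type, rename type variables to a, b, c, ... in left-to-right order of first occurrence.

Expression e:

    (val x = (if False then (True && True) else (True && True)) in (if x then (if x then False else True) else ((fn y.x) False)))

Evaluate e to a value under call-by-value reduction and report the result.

Answer: false

Derivation:
step 0: (let x = (if false then (true && true) else (true && true)) in (if x then (if x then false else true) else ((\y.x) false)))
step 1: [if@0] (let x = (true && true) in (if x then (if x then false else true) else ((\y.x) false)))
step 2: [delta@0] (let x = true in (if x then (if x then false else true) else ((\y.x) false)))
step 3: [let@root] (if true then (if true then false else true) else ((\y.true) false))
step 4: [if@root] (if true then false else true)
step 5: [if@root] false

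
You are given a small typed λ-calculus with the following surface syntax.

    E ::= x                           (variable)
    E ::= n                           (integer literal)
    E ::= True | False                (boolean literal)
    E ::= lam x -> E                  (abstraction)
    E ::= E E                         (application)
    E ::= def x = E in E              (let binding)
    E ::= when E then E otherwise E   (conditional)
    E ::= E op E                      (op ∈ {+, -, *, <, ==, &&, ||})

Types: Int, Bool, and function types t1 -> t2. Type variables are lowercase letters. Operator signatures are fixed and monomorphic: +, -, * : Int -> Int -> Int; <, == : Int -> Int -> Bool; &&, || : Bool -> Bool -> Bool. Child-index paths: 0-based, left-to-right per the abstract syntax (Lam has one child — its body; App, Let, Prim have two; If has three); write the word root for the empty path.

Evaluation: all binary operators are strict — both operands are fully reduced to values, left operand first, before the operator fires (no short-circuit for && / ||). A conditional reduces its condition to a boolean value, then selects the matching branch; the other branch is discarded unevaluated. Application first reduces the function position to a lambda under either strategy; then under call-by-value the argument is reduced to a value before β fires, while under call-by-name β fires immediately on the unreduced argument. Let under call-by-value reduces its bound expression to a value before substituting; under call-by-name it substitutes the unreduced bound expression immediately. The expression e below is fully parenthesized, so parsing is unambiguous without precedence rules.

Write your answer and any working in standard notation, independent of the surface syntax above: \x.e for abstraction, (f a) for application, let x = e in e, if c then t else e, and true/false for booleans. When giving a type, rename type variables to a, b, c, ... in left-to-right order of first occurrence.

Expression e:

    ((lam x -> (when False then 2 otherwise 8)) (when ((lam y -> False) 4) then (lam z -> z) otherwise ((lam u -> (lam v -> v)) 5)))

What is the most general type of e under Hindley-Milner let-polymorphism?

Trace:
  unify Bool ~ Bool
  unify Int ~ Int
\x._ : a -> Int
\y._ : b -> Bool
  unify b -> Bool ~ Int -> c
  unify b ~ Int
  unify Bool ~ c
_ _ : Bool
  unify Bool ~ Bool
z : d
\z._ : d -> d
v : f
\v._ : f -> f
\u._ : e -> f -> f
  unify e -> f -> f ~ Int -> g
  unify e ~ Int
  unify f -> f ~ g
_ _ : f -> f
  unify d -> d ~ f -> f
  unify d ~ f
  unify f ~ f
  unify a -> Int ~ (f -> f) -> h
  unify a ~ f -> f
  unify Int ~ h
_ _ : Int

Answer: Int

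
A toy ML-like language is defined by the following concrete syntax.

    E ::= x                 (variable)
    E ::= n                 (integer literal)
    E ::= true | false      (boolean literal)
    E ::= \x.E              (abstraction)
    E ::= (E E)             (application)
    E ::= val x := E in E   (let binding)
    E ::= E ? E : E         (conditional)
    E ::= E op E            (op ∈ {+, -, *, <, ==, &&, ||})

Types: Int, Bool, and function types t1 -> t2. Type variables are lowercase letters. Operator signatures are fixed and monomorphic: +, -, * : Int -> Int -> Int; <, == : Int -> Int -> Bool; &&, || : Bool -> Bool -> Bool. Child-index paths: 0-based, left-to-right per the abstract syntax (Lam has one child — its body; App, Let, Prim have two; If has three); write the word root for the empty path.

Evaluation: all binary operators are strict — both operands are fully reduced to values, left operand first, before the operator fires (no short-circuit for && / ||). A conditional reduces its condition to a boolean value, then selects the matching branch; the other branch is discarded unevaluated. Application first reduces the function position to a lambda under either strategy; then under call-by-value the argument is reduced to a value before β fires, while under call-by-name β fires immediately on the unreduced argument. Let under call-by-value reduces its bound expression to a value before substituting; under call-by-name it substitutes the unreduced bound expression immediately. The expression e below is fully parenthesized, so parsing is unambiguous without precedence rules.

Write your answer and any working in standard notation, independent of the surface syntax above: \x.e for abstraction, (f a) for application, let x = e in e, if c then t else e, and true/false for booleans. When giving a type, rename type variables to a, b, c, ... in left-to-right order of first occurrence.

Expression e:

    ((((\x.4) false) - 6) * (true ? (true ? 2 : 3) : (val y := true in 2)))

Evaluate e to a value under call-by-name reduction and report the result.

Answer: -4

Derivation:
step 0: ((((\x.4) false) - 6) * (if true then (if true then 2 else 3) else (let y = true in 2)))
step 1: [beta@0.0] ((4 - 6) * (if true then (if true then 2 else 3) else (let y = true in 2)))
step 2: [delta@0] (-2 * (if true then (if true then 2 else 3) else (let y = true in 2)))
step 3: [if@1] (-2 * (if true then 2 else 3))
step 4: [if@1] (-2 * 2)
step 5: [delta@root] -4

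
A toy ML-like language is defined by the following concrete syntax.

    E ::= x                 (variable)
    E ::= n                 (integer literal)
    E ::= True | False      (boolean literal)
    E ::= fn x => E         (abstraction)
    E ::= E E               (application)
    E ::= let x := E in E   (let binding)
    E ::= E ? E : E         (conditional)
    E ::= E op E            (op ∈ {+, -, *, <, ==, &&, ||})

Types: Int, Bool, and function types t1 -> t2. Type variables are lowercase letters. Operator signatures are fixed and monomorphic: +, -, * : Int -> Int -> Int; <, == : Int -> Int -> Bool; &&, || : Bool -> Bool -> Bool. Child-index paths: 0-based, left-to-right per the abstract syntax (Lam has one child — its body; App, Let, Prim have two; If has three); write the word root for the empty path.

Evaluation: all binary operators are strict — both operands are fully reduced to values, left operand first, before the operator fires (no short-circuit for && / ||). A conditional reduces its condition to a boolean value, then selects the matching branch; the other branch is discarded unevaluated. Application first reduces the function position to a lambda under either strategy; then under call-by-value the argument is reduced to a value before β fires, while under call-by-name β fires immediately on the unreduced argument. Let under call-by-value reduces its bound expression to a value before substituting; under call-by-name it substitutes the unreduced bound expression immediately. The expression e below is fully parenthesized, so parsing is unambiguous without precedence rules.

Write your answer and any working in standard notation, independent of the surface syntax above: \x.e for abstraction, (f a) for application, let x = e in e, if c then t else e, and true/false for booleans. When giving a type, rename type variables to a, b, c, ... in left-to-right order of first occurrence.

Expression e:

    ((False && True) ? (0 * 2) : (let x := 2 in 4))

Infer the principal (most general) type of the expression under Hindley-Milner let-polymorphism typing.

Answer: Int

Trace:
  unify Bool ~ Bool
  unify Bool ~ Bool
  unify Bool ~ Bool
  unify Int ~ Int
  unify Int ~ Int
let x : Int
  unify Int ~ Int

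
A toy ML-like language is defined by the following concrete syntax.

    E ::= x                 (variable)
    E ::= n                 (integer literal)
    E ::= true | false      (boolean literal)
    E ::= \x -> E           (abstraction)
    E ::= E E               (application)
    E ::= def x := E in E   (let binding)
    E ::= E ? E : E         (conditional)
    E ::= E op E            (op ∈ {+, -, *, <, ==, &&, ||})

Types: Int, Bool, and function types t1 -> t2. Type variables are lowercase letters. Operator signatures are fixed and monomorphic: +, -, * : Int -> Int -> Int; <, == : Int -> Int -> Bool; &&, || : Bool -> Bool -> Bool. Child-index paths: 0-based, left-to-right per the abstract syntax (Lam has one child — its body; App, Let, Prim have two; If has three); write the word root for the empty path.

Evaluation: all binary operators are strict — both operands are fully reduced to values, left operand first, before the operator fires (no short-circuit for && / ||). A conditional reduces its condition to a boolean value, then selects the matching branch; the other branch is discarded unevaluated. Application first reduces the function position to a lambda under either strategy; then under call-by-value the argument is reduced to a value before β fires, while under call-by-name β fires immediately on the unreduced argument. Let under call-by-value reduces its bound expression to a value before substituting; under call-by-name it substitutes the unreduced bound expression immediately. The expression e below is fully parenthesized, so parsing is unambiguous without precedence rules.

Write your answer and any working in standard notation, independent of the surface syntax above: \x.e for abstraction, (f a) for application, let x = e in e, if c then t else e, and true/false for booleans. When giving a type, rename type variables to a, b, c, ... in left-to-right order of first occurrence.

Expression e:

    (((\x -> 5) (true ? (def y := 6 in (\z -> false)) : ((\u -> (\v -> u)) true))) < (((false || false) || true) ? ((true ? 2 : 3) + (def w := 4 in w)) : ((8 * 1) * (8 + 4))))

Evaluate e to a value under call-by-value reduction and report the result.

Answer: true

Working:
step 0: (((\x.5) (if true then (let y = 6 in (\z.false)) else ((\u.(\v.u)) true))) < (if ((false || false) || true) then ((if true then 2 else 3) + (let w = 4 in w)) else ((8 * 1) * (8 + 4))))
step 1: [if@0.1] (((\x.5) (let y = 6 in (\z.false))) < (if ((false || false) || true) then ((if true then 2 else 3) + (let w = 4 in w)) else ((8 * 1) * (8 + 4))))
step 2: [let@0.1] (((\x.5) (\z.false)) < (if ((false || false) || true) then ((if true then 2 else 3) + (let w = 4 in w)) else ((8 * 1) * (8 + 4))))
step 3: [beta@0] (5 < (if ((false || false) || true) then ((if true then 2 else 3) + (let w = 4 in w)) else ((8 * 1) * (8 + 4))))
step 4: [delta@1.0.0] (5 < (if (false || true) then ((if true then 2 else 3) + (let w = 4 in w)) else ((8 * 1) * (8 + 4))))
step 5: [delta@1.0] (5 < (if true then ((if true then 2 else 3) + (let w = 4 in w)) else ((8 * 1) * (8 + 4))))
step 6: [if@1] (5 < ((if true then 2 else 3) + (let w = 4 in w)))
step 7: [if@1.0] (5 < (2 + (let w = 4 in w)))
step 8: [let@1.1] (5 < (2 + 4))
step 9: [delta@1] (5 < 6)
step 10: [delta@root] true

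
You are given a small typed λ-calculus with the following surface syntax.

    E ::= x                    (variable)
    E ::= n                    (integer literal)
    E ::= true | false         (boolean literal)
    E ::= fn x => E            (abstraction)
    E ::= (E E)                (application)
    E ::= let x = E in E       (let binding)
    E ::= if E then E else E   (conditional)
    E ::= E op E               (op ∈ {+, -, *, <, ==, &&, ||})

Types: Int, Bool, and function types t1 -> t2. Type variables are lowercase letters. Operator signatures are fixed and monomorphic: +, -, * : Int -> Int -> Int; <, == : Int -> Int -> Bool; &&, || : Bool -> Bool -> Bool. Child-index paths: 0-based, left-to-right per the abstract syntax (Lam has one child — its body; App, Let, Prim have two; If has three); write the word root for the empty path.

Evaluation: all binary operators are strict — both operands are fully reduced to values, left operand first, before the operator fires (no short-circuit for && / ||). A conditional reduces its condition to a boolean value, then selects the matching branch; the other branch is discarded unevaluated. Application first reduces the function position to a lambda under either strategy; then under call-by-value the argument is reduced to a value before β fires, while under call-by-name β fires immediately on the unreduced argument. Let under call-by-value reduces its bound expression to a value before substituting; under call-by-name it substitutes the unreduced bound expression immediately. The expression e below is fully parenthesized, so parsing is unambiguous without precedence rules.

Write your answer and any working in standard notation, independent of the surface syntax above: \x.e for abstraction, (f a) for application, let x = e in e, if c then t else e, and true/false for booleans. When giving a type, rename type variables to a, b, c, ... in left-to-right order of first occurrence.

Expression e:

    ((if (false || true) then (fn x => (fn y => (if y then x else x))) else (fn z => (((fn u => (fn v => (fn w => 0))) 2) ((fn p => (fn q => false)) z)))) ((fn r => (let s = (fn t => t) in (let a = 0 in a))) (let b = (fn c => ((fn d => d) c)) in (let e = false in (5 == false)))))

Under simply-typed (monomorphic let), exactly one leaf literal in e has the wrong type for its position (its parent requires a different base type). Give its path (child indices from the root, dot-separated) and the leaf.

Derivation:
  unify Bool ~ Bool
  unify Bool ~ Bool
  unify Bool ~ Bool
y : b
  unify b ~ Bool
x : a
x : a
  unify a ~ a
\y._ : Bool -> a
\x._ : a -> Bool -> a
\w._ : f -> Int
\v._ : e -> f -> Int
\u._ : d -> e -> f -> Int
  unify d -> e -> f -> Int ~ Int -> g
  unify d ~ Int
  unify e -> f -> Int ~ g
_ _ : e -> f -> Int
\q._ : i -> Bool
\p._ : h -> i -> Bool
z : c
  unify h -> i -> Bool ~ c -> j
  unify h ~ c
  unify i -> Bool ~ j
_ _ : i -> Bool
  unify e -> f -> Int ~ (i -> Bool) -> k
  unify e ~ i -> Bool
  unify f -> Int ~ k
_ _ : f -> Int
\z._ : c -> f -> Int
  unify a -> Bool -> a ~ c -> f -> Int
  unify a ~ c
  unify Bool -> c ~ f -> Int
  unify Bool ~ f
  unify c ~ Int
t : m
\t._ : m -> m
let s : m -> m
let a : Int
a : Int
\r._ : l -> Int
d : o
\d._ : o -> o
c : n
  unify o -> o ~ n -> p
  unify o ~ n
  unify n ~ p
_ _ : p
\c._ : p -> p
let b : p -> p
let e : Bool
  unify Int ~ Int
  unify Bool ~ Int
  FAIL: mismatch Bool ~ Int

Answer: 1.1.1.1.1 : false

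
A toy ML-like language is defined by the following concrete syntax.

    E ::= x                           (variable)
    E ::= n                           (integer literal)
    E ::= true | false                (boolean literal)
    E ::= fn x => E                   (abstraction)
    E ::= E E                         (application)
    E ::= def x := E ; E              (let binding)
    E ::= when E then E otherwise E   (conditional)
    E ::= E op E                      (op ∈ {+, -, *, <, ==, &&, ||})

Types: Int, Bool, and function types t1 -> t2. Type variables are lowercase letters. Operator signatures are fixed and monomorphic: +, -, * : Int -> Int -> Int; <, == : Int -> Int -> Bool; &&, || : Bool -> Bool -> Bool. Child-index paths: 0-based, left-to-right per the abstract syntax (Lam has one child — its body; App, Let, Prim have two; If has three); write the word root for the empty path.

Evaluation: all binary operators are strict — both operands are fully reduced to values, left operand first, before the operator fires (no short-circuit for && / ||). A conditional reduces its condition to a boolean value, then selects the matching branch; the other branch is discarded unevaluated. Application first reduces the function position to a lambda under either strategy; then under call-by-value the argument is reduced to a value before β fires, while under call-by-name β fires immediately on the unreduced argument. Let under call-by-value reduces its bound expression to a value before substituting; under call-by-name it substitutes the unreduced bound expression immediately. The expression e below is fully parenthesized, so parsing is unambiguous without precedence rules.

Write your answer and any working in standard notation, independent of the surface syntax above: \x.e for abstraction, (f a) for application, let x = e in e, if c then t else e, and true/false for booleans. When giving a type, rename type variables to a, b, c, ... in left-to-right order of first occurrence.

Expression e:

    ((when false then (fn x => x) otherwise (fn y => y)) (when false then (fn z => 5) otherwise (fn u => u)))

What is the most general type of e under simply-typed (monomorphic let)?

Answer: Int -> Int

Working:
  unify Bool ~ Bool
x : a
\x._ : a -> a
y : b
\y._ : b -> b
  unify a -> a ~ b -> b
  unify a ~ b
  unify b ~ b
  unify Bool ~ Bool
\z._ : c -> Int
u : d
\u._ : d -> d
  unify c -> Int ~ d -> d
  unify c ~ d
  unify Int ~ d
  unify b -> b ~ (Int -> Int) -> e
  unify b ~ Int -> Int
  unify Int -> Int ~ e
_ _ : Int -> Int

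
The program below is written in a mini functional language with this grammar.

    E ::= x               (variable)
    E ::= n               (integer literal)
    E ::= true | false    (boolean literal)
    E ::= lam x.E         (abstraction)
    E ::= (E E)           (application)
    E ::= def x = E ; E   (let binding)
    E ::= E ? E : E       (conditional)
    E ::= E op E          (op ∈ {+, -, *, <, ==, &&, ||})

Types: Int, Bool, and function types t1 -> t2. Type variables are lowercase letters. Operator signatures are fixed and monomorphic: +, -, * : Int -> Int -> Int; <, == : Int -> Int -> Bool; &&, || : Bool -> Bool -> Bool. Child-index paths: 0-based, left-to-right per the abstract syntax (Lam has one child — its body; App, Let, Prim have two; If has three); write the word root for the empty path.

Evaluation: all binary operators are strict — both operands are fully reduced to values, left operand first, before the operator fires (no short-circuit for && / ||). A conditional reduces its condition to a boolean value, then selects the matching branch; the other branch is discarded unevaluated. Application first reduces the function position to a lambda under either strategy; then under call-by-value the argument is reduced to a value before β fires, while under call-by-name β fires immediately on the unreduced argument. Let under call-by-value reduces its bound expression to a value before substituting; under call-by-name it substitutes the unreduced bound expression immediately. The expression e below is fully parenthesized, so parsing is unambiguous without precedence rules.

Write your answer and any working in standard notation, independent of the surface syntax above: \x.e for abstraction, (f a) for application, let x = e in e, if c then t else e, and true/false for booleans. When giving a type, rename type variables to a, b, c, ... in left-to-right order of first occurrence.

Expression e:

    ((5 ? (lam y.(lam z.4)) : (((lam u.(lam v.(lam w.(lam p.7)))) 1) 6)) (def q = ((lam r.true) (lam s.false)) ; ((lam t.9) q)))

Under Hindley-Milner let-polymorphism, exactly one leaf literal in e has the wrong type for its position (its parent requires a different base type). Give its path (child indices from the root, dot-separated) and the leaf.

Derivation:
  unify Int ~ Bool
  FAIL: mismatch Int ~ Bool

Answer: 0.0 : 5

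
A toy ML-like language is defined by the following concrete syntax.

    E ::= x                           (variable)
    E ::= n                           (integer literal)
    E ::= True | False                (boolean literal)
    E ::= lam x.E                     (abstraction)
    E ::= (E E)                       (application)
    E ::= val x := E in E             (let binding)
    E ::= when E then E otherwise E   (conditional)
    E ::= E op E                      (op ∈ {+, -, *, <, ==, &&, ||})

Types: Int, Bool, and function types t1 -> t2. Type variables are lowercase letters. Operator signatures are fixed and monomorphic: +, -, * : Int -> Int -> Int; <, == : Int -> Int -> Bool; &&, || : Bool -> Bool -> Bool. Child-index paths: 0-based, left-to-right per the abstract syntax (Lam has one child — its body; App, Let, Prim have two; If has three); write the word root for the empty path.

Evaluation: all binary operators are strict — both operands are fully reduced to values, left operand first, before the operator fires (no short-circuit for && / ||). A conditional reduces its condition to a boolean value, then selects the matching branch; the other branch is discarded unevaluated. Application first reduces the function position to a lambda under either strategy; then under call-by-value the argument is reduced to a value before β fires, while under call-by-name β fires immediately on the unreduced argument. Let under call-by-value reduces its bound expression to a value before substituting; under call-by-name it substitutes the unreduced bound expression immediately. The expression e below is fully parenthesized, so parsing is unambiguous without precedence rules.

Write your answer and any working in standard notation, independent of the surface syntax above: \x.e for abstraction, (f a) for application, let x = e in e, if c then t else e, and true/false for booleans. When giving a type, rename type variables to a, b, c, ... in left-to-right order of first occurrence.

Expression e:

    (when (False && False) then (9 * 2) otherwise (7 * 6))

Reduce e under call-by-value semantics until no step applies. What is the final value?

Answer: 42

Derivation:
step 0: (if (false && false) then (9 * 2) else (7 * 6))
step 1: [delta@0] (if false then (9 * 2) else (7 * 6))
step 2: [if@root] (7 * 6)
step 3: [delta@root] 42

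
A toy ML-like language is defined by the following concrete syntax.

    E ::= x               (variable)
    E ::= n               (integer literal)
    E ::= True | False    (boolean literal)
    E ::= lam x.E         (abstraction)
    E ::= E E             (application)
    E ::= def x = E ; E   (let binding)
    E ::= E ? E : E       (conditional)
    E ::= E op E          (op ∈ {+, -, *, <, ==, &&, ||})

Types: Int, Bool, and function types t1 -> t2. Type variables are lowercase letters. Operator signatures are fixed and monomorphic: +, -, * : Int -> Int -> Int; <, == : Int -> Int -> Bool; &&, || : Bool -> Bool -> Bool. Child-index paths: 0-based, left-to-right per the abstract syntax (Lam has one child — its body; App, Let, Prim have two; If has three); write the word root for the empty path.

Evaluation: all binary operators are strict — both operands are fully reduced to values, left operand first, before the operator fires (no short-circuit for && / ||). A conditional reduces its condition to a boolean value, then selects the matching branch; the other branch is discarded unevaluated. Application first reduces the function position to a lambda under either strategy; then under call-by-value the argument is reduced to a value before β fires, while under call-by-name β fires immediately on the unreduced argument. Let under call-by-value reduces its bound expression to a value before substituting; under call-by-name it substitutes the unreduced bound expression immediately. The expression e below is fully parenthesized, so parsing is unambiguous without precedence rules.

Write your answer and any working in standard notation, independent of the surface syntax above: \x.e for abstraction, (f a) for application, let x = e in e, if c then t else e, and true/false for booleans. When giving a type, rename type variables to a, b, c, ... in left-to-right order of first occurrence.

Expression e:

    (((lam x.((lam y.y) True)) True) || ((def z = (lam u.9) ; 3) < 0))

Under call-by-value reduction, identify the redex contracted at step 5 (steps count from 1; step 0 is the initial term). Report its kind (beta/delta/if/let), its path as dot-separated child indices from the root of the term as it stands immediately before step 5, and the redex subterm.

Answer: delta at root : (true || false)

Working:
step 0: (((\x.((\y.y) true)) true) || ((let z = (\u.9) in 3) < 0))
step 1: [beta@0] (((\y.y) true) || ((let z = (\u.9) in 3) < 0))
step 2: [beta@0] (true || ((let z = (\u.9) in 3) < 0))
step 3: [let@1.0] (true || (3 < 0))
step 4: [delta@1] (true || false)
step 5: [delta@root] true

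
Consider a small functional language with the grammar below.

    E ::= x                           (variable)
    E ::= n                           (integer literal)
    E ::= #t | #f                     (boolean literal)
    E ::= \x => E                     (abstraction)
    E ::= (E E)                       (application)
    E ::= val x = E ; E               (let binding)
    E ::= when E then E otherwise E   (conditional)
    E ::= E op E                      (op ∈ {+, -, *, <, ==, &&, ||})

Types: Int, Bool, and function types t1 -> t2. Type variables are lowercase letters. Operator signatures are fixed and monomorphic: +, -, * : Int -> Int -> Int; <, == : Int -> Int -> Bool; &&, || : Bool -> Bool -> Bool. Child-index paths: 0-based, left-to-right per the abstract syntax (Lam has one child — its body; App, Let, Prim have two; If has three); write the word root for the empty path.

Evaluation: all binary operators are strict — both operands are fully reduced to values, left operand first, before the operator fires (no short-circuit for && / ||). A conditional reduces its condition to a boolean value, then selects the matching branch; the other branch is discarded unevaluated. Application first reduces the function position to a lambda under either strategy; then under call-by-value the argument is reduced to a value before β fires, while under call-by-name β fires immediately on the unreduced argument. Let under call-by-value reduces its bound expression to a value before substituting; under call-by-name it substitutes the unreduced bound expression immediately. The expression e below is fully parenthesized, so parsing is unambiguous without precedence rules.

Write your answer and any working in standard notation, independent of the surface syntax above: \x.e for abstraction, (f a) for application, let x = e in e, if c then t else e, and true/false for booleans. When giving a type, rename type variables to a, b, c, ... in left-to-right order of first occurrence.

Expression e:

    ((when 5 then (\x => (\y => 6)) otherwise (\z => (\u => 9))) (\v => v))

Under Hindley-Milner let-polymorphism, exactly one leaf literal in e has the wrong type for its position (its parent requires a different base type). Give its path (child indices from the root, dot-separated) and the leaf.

Working:
  unify Int ~ Bool
  FAIL: mismatch Int ~ Bool

Answer: 0.0 : 5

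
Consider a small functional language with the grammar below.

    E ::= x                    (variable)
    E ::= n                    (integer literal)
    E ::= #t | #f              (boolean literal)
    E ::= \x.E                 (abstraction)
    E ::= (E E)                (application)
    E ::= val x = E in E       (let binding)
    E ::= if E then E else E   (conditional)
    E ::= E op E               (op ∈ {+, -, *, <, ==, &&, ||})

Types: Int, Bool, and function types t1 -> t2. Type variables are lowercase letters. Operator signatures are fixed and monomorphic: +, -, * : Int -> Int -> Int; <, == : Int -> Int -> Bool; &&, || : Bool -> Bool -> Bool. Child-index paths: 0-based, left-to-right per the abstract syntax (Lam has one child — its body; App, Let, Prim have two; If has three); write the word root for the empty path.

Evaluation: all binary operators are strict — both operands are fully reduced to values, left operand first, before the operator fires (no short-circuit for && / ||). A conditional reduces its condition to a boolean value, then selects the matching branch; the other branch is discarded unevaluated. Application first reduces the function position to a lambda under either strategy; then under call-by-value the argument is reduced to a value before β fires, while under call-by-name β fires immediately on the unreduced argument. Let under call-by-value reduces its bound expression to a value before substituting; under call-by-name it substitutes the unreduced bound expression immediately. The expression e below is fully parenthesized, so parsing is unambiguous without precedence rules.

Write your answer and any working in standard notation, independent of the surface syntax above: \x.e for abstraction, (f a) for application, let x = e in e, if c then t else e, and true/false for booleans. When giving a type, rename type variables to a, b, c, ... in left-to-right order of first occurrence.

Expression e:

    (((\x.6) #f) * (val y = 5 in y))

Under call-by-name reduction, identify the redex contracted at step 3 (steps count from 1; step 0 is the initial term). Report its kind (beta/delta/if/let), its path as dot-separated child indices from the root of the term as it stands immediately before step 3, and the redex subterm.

Answer: delta at root : (6 * 5)

Working:
step 0: (((\x.6) false) * (let y = 5 in y))
step 1: [beta@0] (6 * (let y = 5 in y))
step 2: [let@1] (6 * 5)
step 3: [delta@root] 30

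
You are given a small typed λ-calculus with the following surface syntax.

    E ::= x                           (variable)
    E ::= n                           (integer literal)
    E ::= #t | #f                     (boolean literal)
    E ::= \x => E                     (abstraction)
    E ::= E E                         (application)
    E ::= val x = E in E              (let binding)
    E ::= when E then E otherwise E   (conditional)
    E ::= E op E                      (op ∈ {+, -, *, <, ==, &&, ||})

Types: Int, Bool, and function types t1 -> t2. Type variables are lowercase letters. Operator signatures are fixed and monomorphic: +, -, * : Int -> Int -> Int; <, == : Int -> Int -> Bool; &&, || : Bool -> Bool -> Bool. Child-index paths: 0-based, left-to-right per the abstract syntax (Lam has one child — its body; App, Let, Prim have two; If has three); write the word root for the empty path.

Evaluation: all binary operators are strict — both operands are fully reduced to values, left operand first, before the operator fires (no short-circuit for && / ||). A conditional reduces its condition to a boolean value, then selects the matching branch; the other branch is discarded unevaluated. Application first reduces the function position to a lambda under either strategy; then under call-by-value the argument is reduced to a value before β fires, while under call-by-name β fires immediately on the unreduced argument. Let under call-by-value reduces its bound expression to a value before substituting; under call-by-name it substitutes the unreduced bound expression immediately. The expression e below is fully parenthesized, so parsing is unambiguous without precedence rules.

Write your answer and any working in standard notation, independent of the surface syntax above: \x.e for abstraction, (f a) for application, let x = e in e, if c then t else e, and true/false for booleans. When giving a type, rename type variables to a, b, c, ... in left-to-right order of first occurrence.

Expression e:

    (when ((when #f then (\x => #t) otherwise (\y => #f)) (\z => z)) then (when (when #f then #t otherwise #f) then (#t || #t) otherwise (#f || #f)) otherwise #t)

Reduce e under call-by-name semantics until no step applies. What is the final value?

Derivation:
step 0: (if ((if false then (\x.true) else (\y.false)) (\z.z)) then (if (if false then true else false) then (true || true) else (false || false)) else true)
step 1: [if@0.0] (if ((\y.false) (\z.z)) then (if (if false then true else false) then (true || true) else (false || false)) else true)
step 2: [beta@0] (if false then (if (if false then true else false) then (true || true) else (false || false)) else true)
step 3: [if@root] true

Answer: true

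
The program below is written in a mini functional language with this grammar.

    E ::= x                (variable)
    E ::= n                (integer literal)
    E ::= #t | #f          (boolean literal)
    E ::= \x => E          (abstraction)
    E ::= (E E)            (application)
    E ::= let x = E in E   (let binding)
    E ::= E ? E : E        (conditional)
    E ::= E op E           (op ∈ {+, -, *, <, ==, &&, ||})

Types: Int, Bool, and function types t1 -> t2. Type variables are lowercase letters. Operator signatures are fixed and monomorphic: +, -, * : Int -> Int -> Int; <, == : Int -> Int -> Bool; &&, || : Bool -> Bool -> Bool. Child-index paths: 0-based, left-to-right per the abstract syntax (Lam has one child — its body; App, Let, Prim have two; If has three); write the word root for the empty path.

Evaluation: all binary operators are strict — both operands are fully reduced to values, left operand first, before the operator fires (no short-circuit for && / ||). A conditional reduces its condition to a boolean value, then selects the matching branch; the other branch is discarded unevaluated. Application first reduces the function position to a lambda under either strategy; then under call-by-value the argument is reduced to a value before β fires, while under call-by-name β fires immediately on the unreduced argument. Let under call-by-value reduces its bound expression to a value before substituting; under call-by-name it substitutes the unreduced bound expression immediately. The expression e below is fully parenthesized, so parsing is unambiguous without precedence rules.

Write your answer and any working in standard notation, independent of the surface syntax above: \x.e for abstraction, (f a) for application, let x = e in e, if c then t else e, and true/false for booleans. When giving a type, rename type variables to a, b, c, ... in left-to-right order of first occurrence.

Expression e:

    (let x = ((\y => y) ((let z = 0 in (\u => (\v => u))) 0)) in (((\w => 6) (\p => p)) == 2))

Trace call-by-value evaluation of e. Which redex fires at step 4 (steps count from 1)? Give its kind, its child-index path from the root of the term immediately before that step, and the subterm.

Answer: let at root : (let x = (\v.0) in (((\w.6) (\p.p)) == 2))

Derivation:
step 0: (let x = ((\y.y) ((let z = 0 in (\u.(\v.u))) 0)) in (((\w.6) (\p.p)) == 2))
step 1: [let@0.1.0] (let x = ((\y.y) ((\u.(\v.u)) 0)) in (((\w.6) (\p.p)) == 2))
step 2: [beta@0.1] (let x = ((\y.y) (\v.0)) in (((\w.6) (\p.p)) == 2))
step 3: [beta@0] (let x = (\v.0) in (((\w.6) (\p.p)) == 2))
step 4: [let@root] (((\w.6) (\p.p)) == 2)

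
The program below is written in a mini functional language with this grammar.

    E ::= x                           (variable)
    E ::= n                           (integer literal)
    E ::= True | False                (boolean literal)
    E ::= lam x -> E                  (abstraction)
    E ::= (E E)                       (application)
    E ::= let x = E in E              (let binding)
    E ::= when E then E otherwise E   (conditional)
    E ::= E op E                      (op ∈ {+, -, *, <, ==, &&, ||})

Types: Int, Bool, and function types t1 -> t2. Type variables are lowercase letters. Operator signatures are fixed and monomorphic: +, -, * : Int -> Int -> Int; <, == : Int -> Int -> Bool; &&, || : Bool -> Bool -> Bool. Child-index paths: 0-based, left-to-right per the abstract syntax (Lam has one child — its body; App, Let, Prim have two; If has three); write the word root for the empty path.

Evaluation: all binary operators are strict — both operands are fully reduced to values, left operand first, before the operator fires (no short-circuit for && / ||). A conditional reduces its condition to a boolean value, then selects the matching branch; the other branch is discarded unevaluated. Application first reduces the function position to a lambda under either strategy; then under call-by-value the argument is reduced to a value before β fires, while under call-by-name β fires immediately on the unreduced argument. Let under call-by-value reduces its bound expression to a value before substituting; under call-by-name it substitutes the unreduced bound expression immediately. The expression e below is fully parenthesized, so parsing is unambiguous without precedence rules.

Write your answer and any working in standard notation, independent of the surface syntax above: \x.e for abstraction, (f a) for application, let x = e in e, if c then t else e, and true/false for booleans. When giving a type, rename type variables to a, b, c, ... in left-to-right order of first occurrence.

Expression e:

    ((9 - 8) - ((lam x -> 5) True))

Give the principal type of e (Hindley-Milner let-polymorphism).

Working:
  unify Int ~ Int
  unify Int ~ Int
  unify Int ~ Int
\x._ : a -> Int
  unify a -> Int ~ Bool -> b
  unify a ~ Bool
  unify Int ~ b
_ _ : Int
  unify Int ~ Int

Answer: Int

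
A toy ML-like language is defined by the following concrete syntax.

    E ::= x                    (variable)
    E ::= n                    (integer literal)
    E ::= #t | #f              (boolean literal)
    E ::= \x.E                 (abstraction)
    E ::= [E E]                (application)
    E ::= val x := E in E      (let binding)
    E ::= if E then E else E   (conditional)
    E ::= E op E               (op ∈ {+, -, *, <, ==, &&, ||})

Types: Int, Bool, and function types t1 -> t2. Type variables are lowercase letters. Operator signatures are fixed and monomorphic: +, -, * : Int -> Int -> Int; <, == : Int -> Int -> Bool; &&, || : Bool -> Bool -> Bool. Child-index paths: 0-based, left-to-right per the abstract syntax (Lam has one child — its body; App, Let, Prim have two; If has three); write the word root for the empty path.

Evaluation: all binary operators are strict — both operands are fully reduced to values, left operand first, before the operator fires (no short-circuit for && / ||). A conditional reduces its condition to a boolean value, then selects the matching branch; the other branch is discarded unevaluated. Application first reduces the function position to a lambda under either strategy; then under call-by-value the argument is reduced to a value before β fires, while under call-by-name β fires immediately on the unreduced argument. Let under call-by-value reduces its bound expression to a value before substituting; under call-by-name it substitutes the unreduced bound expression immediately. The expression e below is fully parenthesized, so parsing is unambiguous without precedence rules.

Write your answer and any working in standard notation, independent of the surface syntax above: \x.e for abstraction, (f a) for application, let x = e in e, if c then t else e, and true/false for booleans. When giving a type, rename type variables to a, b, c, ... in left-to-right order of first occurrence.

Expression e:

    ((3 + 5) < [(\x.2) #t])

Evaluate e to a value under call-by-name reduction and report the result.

Answer: false

Working:
step 0: ((3 + 5) < ((\x.2) true))
step 1: [delta@0] (8 < ((\x.2) true))
step 2: [beta@1] (8 < 2)
step 3: [delta@root] false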